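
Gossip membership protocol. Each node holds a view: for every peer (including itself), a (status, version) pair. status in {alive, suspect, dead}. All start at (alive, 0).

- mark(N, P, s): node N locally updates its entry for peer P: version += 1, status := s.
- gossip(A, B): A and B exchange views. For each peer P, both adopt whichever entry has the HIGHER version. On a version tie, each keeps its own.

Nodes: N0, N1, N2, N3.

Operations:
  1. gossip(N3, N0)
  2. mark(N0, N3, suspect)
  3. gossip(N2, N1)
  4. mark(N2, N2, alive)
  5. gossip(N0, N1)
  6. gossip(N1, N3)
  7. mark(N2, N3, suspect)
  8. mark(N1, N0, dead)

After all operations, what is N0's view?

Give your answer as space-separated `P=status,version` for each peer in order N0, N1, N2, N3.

Answer: N0=alive,0 N1=alive,0 N2=alive,0 N3=suspect,1

Derivation:
Op 1: gossip N3<->N0 -> N3.N0=(alive,v0) N3.N1=(alive,v0) N3.N2=(alive,v0) N3.N3=(alive,v0) | N0.N0=(alive,v0) N0.N1=(alive,v0) N0.N2=(alive,v0) N0.N3=(alive,v0)
Op 2: N0 marks N3=suspect -> (suspect,v1)
Op 3: gossip N2<->N1 -> N2.N0=(alive,v0) N2.N1=(alive,v0) N2.N2=(alive,v0) N2.N3=(alive,v0) | N1.N0=(alive,v0) N1.N1=(alive,v0) N1.N2=(alive,v0) N1.N3=(alive,v0)
Op 4: N2 marks N2=alive -> (alive,v1)
Op 5: gossip N0<->N1 -> N0.N0=(alive,v0) N0.N1=(alive,v0) N0.N2=(alive,v0) N0.N3=(suspect,v1) | N1.N0=(alive,v0) N1.N1=(alive,v0) N1.N2=(alive,v0) N1.N3=(suspect,v1)
Op 6: gossip N1<->N3 -> N1.N0=(alive,v0) N1.N1=(alive,v0) N1.N2=(alive,v0) N1.N3=(suspect,v1) | N3.N0=(alive,v0) N3.N1=(alive,v0) N3.N2=(alive,v0) N3.N3=(suspect,v1)
Op 7: N2 marks N3=suspect -> (suspect,v1)
Op 8: N1 marks N0=dead -> (dead,v1)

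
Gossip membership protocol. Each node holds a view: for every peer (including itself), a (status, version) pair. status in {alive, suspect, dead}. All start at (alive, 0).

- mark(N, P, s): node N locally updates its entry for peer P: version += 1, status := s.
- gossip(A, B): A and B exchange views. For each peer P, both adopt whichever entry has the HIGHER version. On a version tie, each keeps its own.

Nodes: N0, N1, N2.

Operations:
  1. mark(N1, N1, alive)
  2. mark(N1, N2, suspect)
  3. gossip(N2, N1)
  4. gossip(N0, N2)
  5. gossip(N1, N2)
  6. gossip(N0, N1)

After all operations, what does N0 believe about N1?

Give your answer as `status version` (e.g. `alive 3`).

Op 1: N1 marks N1=alive -> (alive,v1)
Op 2: N1 marks N2=suspect -> (suspect,v1)
Op 3: gossip N2<->N1 -> N2.N0=(alive,v0) N2.N1=(alive,v1) N2.N2=(suspect,v1) | N1.N0=(alive,v0) N1.N1=(alive,v1) N1.N2=(suspect,v1)
Op 4: gossip N0<->N2 -> N0.N0=(alive,v0) N0.N1=(alive,v1) N0.N2=(suspect,v1) | N2.N0=(alive,v0) N2.N1=(alive,v1) N2.N2=(suspect,v1)
Op 5: gossip N1<->N2 -> N1.N0=(alive,v0) N1.N1=(alive,v1) N1.N2=(suspect,v1) | N2.N0=(alive,v0) N2.N1=(alive,v1) N2.N2=(suspect,v1)
Op 6: gossip N0<->N1 -> N0.N0=(alive,v0) N0.N1=(alive,v1) N0.N2=(suspect,v1) | N1.N0=(alive,v0) N1.N1=(alive,v1) N1.N2=(suspect,v1)

Answer: alive 1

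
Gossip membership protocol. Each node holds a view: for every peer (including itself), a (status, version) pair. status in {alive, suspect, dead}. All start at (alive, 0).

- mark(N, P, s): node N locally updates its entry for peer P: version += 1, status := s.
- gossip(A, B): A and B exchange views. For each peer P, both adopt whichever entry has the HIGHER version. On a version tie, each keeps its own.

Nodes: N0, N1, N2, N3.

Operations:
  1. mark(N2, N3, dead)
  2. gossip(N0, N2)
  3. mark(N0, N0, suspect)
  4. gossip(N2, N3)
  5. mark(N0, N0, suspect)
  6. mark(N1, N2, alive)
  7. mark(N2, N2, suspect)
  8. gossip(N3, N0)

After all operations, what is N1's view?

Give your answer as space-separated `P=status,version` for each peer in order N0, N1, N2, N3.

Answer: N0=alive,0 N1=alive,0 N2=alive,1 N3=alive,0

Derivation:
Op 1: N2 marks N3=dead -> (dead,v1)
Op 2: gossip N0<->N2 -> N0.N0=(alive,v0) N0.N1=(alive,v0) N0.N2=(alive,v0) N0.N3=(dead,v1) | N2.N0=(alive,v0) N2.N1=(alive,v0) N2.N2=(alive,v0) N2.N3=(dead,v1)
Op 3: N0 marks N0=suspect -> (suspect,v1)
Op 4: gossip N2<->N3 -> N2.N0=(alive,v0) N2.N1=(alive,v0) N2.N2=(alive,v0) N2.N3=(dead,v1) | N3.N0=(alive,v0) N3.N1=(alive,v0) N3.N2=(alive,v0) N3.N3=(dead,v1)
Op 5: N0 marks N0=suspect -> (suspect,v2)
Op 6: N1 marks N2=alive -> (alive,v1)
Op 7: N2 marks N2=suspect -> (suspect,v1)
Op 8: gossip N3<->N0 -> N3.N0=(suspect,v2) N3.N1=(alive,v0) N3.N2=(alive,v0) N3.N3=(dead,v1) | N0.N0=(suspect,v2) N0.N1=(alive,v0) N0.N2=(alive,v0) N0.N3=(dead,v1)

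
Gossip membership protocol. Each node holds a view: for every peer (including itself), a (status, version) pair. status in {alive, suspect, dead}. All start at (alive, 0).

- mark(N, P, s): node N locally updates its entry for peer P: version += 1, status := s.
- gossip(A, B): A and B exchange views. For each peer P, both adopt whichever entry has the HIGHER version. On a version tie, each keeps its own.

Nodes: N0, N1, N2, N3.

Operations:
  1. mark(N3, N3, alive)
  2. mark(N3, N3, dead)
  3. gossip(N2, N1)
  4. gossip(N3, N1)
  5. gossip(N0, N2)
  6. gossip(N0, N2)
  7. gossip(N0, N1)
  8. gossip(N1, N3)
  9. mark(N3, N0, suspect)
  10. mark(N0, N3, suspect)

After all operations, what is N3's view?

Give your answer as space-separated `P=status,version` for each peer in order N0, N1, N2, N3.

Answer: N0=suspect,1 N1=alive,0 N2=alive,0 N3=dead,2

Derivation:
Op 1: N3 marks N3=alive -> (alive,v1)
Op 2: N3 marks N3=dead -> (dead,v2)
Op 3: gossip N2<->N1 -> N2.N0=(alive,v0) N2.N1=(alive,v0) N2.N2=(alive,v0) N2.N3=(alive,v0) | N1.N0=(alive,v0) N1.N1=(alive,v0) N1.N2=(alive,v0) N1.N3=(alive,v0)
Op 4: gossip N3<->N1 -> N3.N0=(alive,v0) N3.N1=(alive,v0) N3.N2=(alive,v0) N3.N3=(dead,v2) | N1.N0=(alive,v0) N1.N1=(alive,v0) N1.N2=(alive,v0) N1.N3=(dead,v2)
Op 5: gossip N0<->N2 -> N0.N0=(alive,v0) N0.N1=(alive,v0) N0.N2=(alive,v0) N0.N3=(alive,v0) | N2.N0=(alive,v0) N2.N1=(alive,v0) N2.N2=(alive,v0) N2.N3=(alive,v0)
Op 6: gossip N0<->N2 -> N0.N0=(alive,v0) N0.N1=(alive,v0) N0.N2=(alive,v0) N0.N3=(alive,v0) | N2.N0=(alive,v0) N2.N1=(alive,v0) N2.N2=(alive,v0) N2.N3=(alive,v0)
Op 7: gossip N0<->N1 -> N0.N0=(alive,v0) N0.N1=(alive,v0) N0.N2=(alive,v0) N0.N3=(dead,v2) | N1.N0=(alive,v0) N1.N1=(alive,v0) N1.N2=(alive,v0) N1.N3=(dead,v2)
Op 8: gossip N1<->N3 -> N1.N0=(alive,v0) N1.N1=(alive,v0) N1.N2=(alive,v0) N1.N3=(dead,v2) | N3.N0=(alive,v0) N3.N1=(alive,v0) N3.N2=(alive,v0) N3.N3=(dead,v2)
Op 9: N3 marks N0=suspect -> (suspect,v1)
Op 10: N0 marks N3=suspect -> (suspect,v3)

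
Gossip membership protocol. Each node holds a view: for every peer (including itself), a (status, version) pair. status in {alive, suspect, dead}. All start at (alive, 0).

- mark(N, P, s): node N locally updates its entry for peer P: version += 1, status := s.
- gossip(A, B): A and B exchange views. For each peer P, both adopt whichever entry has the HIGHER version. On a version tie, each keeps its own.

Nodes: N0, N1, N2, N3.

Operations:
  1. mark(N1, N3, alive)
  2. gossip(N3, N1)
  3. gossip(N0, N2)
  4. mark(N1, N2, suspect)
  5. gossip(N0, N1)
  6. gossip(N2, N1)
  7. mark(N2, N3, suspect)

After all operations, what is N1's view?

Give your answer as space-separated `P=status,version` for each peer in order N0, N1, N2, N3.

Answer: N0=alive,0 N1=alive,0 N2=suspect,1 N3=alive,1

Derivation:
Op 1: N1 marks N3=alive -> (alive,v1)
Op 2: gossip N3<->N1 -> N3.N0=(alive,v0) N3.N1=(alive,v0) N3.N2=(alive,v0) N3.N3=(alive,v1) | N1.N0=(alive,v0) N1.N1=(alive,v0) N1.N2=(alive,v0) N1.N3=(alive,v1)
Op 3: gossip N0<->N2 -> N0.N0=(alive,v0) N0.N1=(alive,v0) N0.N2=(alive,v0) N0.N3=(alive,v0) | N2.N0=(alive,v0) N2.N1=(alive,v0) N2.N2=(alive,v0) N2.N3=(alive,v0)
Op 4: N1 marks N2=suspect -> (suspect,v1)
Op 5: gossip N0<->N1 -> N0.N0=(alive,v0) N0.N1=(alive,v0) N0.N2=(suspect,v1) N0.N3=(alive,v1) | N1.N0=(alive,v0) N1.N1=(alive,v0) N1.N2=(suspect,v1) N1.N3=(alive,v1)
Op 6: gossip N2<->N1 -> N2.N0=(alive,v0) N2.N1=(alive,v0) N2.N2=(suspect,v1) N2.N3=(alive,v1) | N1.N0=(alive,v0) N1.N1=(alive,v0) N1.N2=(suspect,v1) N1.N3=(alive,v1)
Op 7: N2 marks N3=suspect -> (suspect,v2)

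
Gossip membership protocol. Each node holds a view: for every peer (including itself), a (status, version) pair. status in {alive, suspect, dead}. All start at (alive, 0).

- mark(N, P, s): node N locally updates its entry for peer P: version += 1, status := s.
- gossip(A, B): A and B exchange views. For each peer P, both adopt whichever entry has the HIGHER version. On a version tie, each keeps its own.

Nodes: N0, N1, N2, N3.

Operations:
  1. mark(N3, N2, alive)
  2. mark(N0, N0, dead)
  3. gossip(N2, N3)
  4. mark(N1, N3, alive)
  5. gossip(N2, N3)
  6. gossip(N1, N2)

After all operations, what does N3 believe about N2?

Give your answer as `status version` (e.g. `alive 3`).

Op 1: N3 marks N2=alive -> (alive,v1)
Op 2: N0 marks N0=dead -> (dead,v1)
Op 3: gossip N2<->N3 -> N2.N0=(alive,v0) N2.N1=(alive,v0) N2.N2=(alive,v1) N2.N3=(alive,v0) | N3.N0=(alive,v0) N3.N1=(alive,v0) N3.N2=(alive,v1) N3.N3=(alive,v0)
Op 4: N1 marks N3=alive -> (alive,v1)
Op 5: gossip N2<->N3 -> N2.N0=(alive,v0) N2.N1=(alive,v0) N2.N2=(alive,v1) N2.N3=(alive,v0) | N3.N0=(alive,v0) N3.N1=(alive,v0) N3.N2=(alive,v1) N3.N3=(alive,v0)
Op 6: gossip N1<->N2 -> N1.N0=(alive,v0) N1.N1=(alive,v0) N1.N2=(alive,v1) N1.N3=(alive,v1) | N2.N0=(alive,v0) N2.N1=(alive,v0) N2.N2=(alive,v1) N2.N3=(alive,v1)

Answer: alive 1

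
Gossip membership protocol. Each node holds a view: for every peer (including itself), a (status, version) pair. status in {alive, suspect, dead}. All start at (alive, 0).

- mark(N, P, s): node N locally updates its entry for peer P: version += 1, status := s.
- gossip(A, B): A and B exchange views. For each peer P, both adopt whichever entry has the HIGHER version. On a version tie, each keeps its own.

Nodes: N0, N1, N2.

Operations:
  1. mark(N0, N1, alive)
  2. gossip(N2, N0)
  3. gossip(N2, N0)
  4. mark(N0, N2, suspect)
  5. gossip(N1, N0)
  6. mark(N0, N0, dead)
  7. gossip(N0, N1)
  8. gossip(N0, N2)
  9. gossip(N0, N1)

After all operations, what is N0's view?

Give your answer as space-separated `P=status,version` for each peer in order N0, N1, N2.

Op 1: N0 marks N1=alive -> (alive,v1)
Op 2: gossip N2<->N0 -> N2.N0=(alive,v0) N2.N1=(alive,v1) N2.N2=(alive,v0) | N0.N0=(alive,v0) N0.N1=(alive,v1) N0.N2=(alive,v0)
Op 3: gossip N2<->N0 -> N2.N0=(alive,v0) N2.N1=(alive,v1) N2.N2=(alive,v0) | N0.N0=(alive,v0) N0.N1=(alive,v1) N0.N2=(alive,v0)
Op 4: N0 marks N2=suspect -> (suspect,v1)
Op 5: gossip N1<->N0 -> N1.N0=(alive,v0) N1.N1=(alive,v1) N1.N2=(suspect,v1) | N0.N0=(alive,v0) N0.N1=(alive,v1) N0.N2=(suspect,v1)
Op 6: N0 marks N0=dead -> (dead,v1)
Op 7: gossip N0<->N1 -> N0.N0=(dead,v1) N0.N1=(alive,v1) N0.N2=(suspect,v1) | N1.N0=(dead,v1) N1.N1=(alive,v1) N1.N2=(suspect,v1)
Op 8: gossip N0<->N2 -> N0.N0=(dead,v1) N0.N1=(alive,v1) N0.N2=(suspect,v1) | N2.N0=(dead,v1) N2.N1=(alive,v1) N2.N2=(suspect,v1)
Op 9: gossip N0<->N1 -> N0.N0=(dead,v1) N0.N1=(alive,v1) N0.N2=(suspect,v1) | N1.N0=(dead,v1) N1.N1=(alive,v1) N1.N2=(suspect,v1)

Answer: N0=dead,1 N1=alive,1 N2=suspect,1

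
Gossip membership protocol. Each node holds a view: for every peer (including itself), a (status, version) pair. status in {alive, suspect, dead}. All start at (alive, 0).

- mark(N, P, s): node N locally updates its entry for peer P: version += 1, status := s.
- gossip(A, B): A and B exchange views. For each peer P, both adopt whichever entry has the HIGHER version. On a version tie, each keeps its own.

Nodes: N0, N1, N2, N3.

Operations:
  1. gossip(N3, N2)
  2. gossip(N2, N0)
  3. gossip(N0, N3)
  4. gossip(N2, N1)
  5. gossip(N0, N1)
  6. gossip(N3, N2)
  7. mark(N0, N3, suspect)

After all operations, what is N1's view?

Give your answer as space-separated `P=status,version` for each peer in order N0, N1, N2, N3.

Op 1: gossip N3<->N2 -> N3.N0=(alive,v0) N3.N1=(alive,v0) N3.N2=(alive,v0) N3.N3=(alive,v0) | N2.N0=(alive,v0) N2.N1=(alive,v0) N2.N2=(alive,v0) N2.N3=(alive,v0)
Op 2: gossip N2<->N0 -> N2.N0=(alive,v0) N2.N1=(alive,v0) N2.N2=(alive,v0) N2.N3=(alive,v0) | N0.N0=(alive,v0) N0.N1=(alive,v0) N0.N2=(alive,v0) N0.N3=(alive,v0)
Op 3: gossip N0<->N3 -> N0.N0=(alive,v0) N0.N1=(alive,v0) N0.N2=(alive,v0) N0.N3=(alive,v0) | N3.N0=(alive,v0) N3.N1=(alive,v0) N3.N2=(alive,v0) N3.N3=(alive,v0)
Op 4: gossip N2<->N1 -> N2.N0=(alive,v0) N2.N1=(alive,v0) N2.N2=(alive,v0) N2.N3=(alive,v0) | N1.N0=(alive,v0) N1.N1=(alive,v0) N1.N2=(alive,v0) N1.N3=(alive,v0)
Op 5: gossip N0<->N1 -> N0.N0=(alive,v0) N0.N1=(alive,v0) N0.N2=(alive,v0) N0.N3=(alive,v0) | N1.N0=(alive,v0) N1.N1=(alive,v0) N1.N2=(alive,v0) N1.N3=(alive,v0)
Op 6: gossip N3<->N2 -> N3.N0=(alive,v0) N3.N1=(alive,v0) N3.N2=(alive,v0) N3.N3=(alive,v0) | N2.N0=(alive,v0) N2.N1=(alive,v0) N2.N2=(alive,v0) N2.N3=(alive,v0)
Op 7: N0 marks N3=suspect -> (suspect,v1)

Answer: N0=alive,0 N1=alive,0 N2=alive,0 N3=alive,0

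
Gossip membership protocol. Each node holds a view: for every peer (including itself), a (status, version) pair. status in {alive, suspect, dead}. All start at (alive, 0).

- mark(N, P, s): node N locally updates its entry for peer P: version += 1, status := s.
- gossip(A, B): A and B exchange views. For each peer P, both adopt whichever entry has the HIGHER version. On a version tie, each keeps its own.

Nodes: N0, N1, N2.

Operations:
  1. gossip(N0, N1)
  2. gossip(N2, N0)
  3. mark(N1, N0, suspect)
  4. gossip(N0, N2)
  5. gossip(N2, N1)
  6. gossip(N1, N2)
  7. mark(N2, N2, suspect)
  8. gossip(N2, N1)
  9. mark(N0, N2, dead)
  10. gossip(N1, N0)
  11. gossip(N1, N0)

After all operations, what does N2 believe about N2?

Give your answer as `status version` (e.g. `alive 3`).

Op 1: gossip N0<->N1 -> N0.N0=(alive,v0) N0.N1=(alive,v0) N0.N2=(alive,v0) | N1.N0=(alive,v0) N1.N1=(alive,v0) N1.N2=(alive,v0)
Op 2: gossip N2<->N0 -> N2.N0=(alive,v0) N2.N1=(alive,v0) N2.N2=(alive,v0) | N0.N0=(alive,v0) N0.N1=(alive,v0) N0.N2=(alive,v0)
Op 3: N1 marks N0=suspect -> (suspect,v1)
Op 4: gossip N0<->N2 -> N0.N0=(alive,v0) N0.N1=(alive,v0) N0.N2=(alive,v0) | N2.N0=(alive,v0) N2.N1=(alive,v0) N2.N2=(alive,v0)
Op 5: gossip N2<->N1 -> N2.N0=(suspect,v1) N2.N1=(alive,v0) N2.N2=(alive,v0) | N1.N0=(suspect,v1) N1.N1=(alive,v0) N1.N2=(alive,v0)
Op 6: gossip N1<->N2 -> N1.N0=(suspect,v1) N1.N1=(alive,v0) N1.N2=(alive,v0) | N2.N0=(suspect,v1) N2.N1=(alive,v0) N2.N2=(alive,v0)
Op 7: N2 marks N2=suspect -> (suspect,v1)
Op 8: gossip N2<->N1 -> N2.N0=(suspect,v1) N2.N1=(alive,v0) N2.N2=(suspect,v1) | N1.N0=(suspect,v1) N1.N1=(alive,v0) N1.N2=(suspect,v1)
Op 9: N0 marks N2=dead -> (dead,v1)
Op 10: gossip N1<->N0 -> N1.N0=(suspect,v1) N1.N1=(alive,v0) N1.N2=(suspect,v1) | N0.N0=(suspect,v1) N0.N1=(alive,v0) N0.N2=(dead,v1)
Op 11: gossip N1<->N0 -> N1.N0=(suspect,v1) N1.N1=(alive,v0) N1.N2=(suspect,v1) | N0.N0=(suspect,v1) N0.N1=(alive,v0) N0.N2=(dead,v1)

Answer: suspect 1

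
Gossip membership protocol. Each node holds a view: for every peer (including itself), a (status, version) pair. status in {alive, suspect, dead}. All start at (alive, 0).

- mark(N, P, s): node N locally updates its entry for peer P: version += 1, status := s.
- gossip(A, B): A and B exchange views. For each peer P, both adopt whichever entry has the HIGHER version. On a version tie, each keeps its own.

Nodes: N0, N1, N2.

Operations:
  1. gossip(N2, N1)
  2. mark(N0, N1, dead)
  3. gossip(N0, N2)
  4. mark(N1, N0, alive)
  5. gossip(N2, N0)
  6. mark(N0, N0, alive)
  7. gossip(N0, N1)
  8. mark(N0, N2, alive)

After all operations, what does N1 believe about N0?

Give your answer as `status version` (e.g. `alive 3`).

Answer: alive 1

Derivation:
Op 1: gossip N2<->N1 -> N2.N0=(alive,v0) N2.N1=(alive,v0) N2.N2=(alive,v0) | N1.N0=(alive,v0) N1.N1=(alive,v0) N1.N2=(alive,v0)
Op 2: N0 marks N1=dead -> (dead,v1)
Op 3: gossip N0<->N2 -> N0.N0=(alive,v0) N0.N1=(dead,v1) N0.N2=(alive,v0) | N2.N0=(alive,v0) N2.N1=(dead,v1) N2.N2=(alive,v0)
Op 4: N1 marks N0=alive -> (alive,v1)
Op 5: gossip N2<->N0 -> N2.N0=(alive,v0) N2.N1=(dead,v1) N2.N2=(alive,v0) | N0.N0=(alive,v0) N0.N1=(dead,v1) N0.N2=(alive,v0)
Op 6: N0 marks N0=alive -> (alive,v1)
Op 7: gossip N0<->N1 -> N0.N0=(alive,v1) N0.N1=(dead,v1) N0.N2=(alive,v0) | N1.N0=(alive,v1) N1.N1=(dead,v1) N1.N2=(alive,v0)
Op 8: N0 marks N2=alive -> (alive,v1)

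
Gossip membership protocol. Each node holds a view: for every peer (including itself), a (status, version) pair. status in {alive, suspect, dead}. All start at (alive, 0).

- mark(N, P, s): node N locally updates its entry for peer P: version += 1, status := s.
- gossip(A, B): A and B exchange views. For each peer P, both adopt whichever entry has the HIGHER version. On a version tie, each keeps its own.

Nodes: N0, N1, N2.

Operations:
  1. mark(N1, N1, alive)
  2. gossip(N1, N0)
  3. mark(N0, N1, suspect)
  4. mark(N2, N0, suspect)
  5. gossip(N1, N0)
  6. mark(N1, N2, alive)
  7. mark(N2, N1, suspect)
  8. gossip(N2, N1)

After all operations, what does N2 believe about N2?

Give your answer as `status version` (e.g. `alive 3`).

Op 1: N1 marks N1=alive -> (alive,v1)
Op 2: gossip N1<->N0 -> N1.N0=(alive,v0) N1.N1=(alive,v1) N1.N2=(alive,v0) | N0.N0=(alive,v0) N0.N1=(alive,v1) N0.N2=(alive,v0)
Op 3: N0 marks N1=suspect -> (suspect,v2)
Op 4: N2 marks N0=suspect -> (suspect,v1)
Op 5: gossip N1<->N0 -> N1.N0=(alive,v0) N1.N1=(suspect,v2) N1.N2=(alive,v0) | N0.N0=(alive,v0) N0.N1=(suspect,v2) N0.N2=(alive,v0)
Op 6: N1 marks N2=alive -> (alive,v1)
Op 7: N2 marks N1=suspect -> (suspect,v1)
Op 8: gossip N2<->N1 -> N2.N0=(suspect,v1) N2.N1=(suspect,v2) N2.N2=(alive,v1) | N1.N0=(suspect,v1) N1.N1=(suspect,v2) N1.N2=(alive,v1)

Answer: alive 1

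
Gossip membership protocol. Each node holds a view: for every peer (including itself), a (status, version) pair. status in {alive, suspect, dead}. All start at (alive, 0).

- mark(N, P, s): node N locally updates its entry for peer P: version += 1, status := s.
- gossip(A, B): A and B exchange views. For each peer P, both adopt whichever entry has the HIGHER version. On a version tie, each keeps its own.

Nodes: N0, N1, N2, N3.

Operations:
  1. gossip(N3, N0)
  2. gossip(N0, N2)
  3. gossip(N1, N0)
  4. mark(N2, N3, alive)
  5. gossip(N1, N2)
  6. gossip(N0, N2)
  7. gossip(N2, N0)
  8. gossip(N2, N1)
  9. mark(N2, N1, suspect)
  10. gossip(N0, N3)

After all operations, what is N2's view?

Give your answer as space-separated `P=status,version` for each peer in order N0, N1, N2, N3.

Op 1: gossip N3<->N0 -> N3.N0=(alive,v0) N3.N1=(alive,v0) N3.N2=(alive,v0) N3.N3=(alive,v0) | N0.N0=(alive,v0) N0.N1=(alive,v0) N0.N2=(alive,v0) N0.N3=(alive,v0)
Op 2: gossip N0<->N2 -> N0.N0=(alive,v0) N0.N1=(alive,v0) N0.N2=(alive,v0) N0.N3=(alive,v0) | N2.N0=(alive,v0) N2.N1=(alive,v0) N2.N2=(alive,v0) N2.N3=(alive,v0)
Op 3: gossip N1<->N0 -> N1.N0=(alive,v0) N1.N1=(alive,v0) N1.N2=(alive,v0) N1.N3=(alive,v0) | N0.N0=(alive,v0) N0.N1=(alive,v0) N0.N2=(alive,v0) N0.N3=(alive,v0)
Op 4: N2 marks N3=alive -> (alive,v1)
Op 5: gossip N1<->N2 -> N1.N0=(alive,v0) N1.N1=(alive,v0) N1.N2=(alive,v0) N1.N3=(alive,v1) | N2.N0=(alive,v0) N2.N1=(alive,v0) N2.N2=(alive,v0) N2.N3=(alive,v1)
Op 6: gossip N0<->N2 -> N0.N0=(alive,v0) N0.N1=(alive,v0) N0.N2=(alive,v0) N0.N3=(alive,v1) | N2.N0=(alive,v0) N2.N1=(alive,v0) N2.N2=(alive,v0) N2.N3=(alive,v1)
Op 7: gossip N2<->N0 -> N2.N0=(alive,v0) N2.N1=(alive,v0) N2.N2=(alive,v0) N2.N3=(alive,v1) | N0.N0=(alive,v0) N0.N1=(alive,v0) N0.N2=(alive,v0) N0.N3=(alive,v1)
Op 8: gossip N2<->N1 -> N2.N0=(alive,v0) N2.N1=(alive,v0) N2.N2=(alive,v0) N2.N3=(alive,v1) | N1.N0=(alive,v0) N1.N1=(alive,v0) N1.N2=(alive,v0) N1.N3=(alive,v1)
Op 9: N2 marks N1=suspect -> (suspect,v1)
Op 10: gossip N0<->N3 -> N0.N0=(alive,v0) N0.N1=(alive,v0) N0.N2=(alive,v0) N0.N3=(alive,v1) | N3.N0=(alive,v0) N3.N1=(alive,v0) N3.N2=(alive,v0) N3.N3=(alive,v1)

Answer: N0=alive,0 N1=suspect,1 N2=alive,0 N3=alive,1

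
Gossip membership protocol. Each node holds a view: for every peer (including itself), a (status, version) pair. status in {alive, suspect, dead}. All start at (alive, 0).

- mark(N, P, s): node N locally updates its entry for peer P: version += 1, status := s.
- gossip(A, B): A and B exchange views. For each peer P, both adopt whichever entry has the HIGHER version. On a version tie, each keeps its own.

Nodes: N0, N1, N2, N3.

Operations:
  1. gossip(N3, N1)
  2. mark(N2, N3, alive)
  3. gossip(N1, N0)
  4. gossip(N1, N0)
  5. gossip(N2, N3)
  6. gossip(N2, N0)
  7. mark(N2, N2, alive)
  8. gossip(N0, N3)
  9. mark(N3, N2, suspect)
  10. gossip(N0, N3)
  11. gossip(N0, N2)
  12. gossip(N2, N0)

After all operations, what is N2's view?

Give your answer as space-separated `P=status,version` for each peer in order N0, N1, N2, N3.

Answer: N0=alive,0 N1=alive,0 N2=alive,1 N3=alive,1

Derivation:
Op 1: gossip N3<->N1 -> N3.N0=(alive,v0) N3.N1=(alive,v0) N3.N2=(alive,v0) N3.N3=(alive,v0) | N1.N0=(alive,v0) N1.N1=(alive,v0) N1.N2=(alive,v0) N1.N3=(alive,v0)
Op 2: N2 marks N3=alive -> (alive,v1)
Op 3: gossip N1<->N0 -> N1.N0=(alive,v0) N1.N1=(alive,v0) N1.N2=(alive,v0) N1.N3=(alive,v0) | N0.N0=(alive,v0) N0.N1=(alive,v0) N0.N2=(alive,v0) N0.N3=(alive,v0)
Op 4: gossip N1<->N0 -> N1.N0=(alive,v0) N1.N1=(alive,v0) N1.N2=(alive,v0) N1.N3=(alive,v0) | N0.N0=(alive,v0) N0.N1=(alive,v0) N0.N2=(alive,v0) N0.N3=(alive,v0)
Op 5: gossip N2<->N3 -> N2.N0=(alive,v0) N2.N1=(alive,v0) N2.N2=(alive,v0) N2.N3=(alive,v1) | N3.N0=(alive,v0) N3.N1=(alive,v0) N3.N2=(alive,v0) N3.N3=(alive,v1)
Op 6: gossip N2<->N0 -> N2.N0=(alive,v0) N2.N1=(alive,v0) N2.N2=(alive,v0) N2.N3=(alive,v1) | N0.N0=(alive,v0) N0.N1=(alive,v0) N0.N2=(alive,v0) N0.N3=(alive,v1)
Op 7: N2 marks N2=alive -> (alive,v1)
Op 8: gossip N0<->N3 -> N0.N0=(alive,v0) N0.N1=(alive,v0) N0.N2=(alive,v0) N0.N3=(alive,v1) | N3.N0=(alive,v0) N3.N1=(alive,v0) N3.N2=(alive,v0) N3.N3=(alive,v1)
Op 9: N3 marks N2=suspect -> (suspect,v1)
Op 10: gossip N0<->N3 -> N0.N0=(alive,v0) N0.N1=(alive,v0) N0.N2=(suspect,v1) N0.N3=(alive,v1) | N3.N0=(alive,v0) N3.N1=(alive,v0) N3.N2=(suspect,v1) N3.N3=(alive,v1)
Op 11: gossip N0<->N2 -> N0.N0=(alive,v0) N0.N1=(alive,v0) N0.N2=(suspect,v1) N0.N3=(alive,v1) | N2.N0=(alive,v0) N2.N1=(alive,v0) N2.N2=(alive,v1) N2.N3=(alive,v1)
Op 12: gossip N2<->N0 -> N2.N0=(alive,v0) N2.N1=(alive,v0) N2.N2=(alive,v1) N2.N3=(alive,v1) | N0.N0=(alive,v0) N0.N1=(alive,v0) N0.N2=(suspect,v1) N0.N3=(alive,v1)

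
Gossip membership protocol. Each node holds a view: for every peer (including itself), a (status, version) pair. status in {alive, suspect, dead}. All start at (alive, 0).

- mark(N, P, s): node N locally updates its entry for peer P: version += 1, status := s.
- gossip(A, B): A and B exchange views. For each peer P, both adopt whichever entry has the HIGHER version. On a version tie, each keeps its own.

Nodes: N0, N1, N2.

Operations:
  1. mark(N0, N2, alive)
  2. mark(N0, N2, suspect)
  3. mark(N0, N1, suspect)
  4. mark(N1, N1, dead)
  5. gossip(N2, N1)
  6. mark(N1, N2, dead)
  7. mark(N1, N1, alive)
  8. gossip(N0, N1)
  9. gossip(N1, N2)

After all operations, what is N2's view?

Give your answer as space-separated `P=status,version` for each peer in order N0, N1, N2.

Op 1: N0 marks N2=alive -> (alive,v1)
Op 2: N0 marks N2=suspect -> (suspect,v2)
Op 3: N0 marks N1=suspect -> (suspect,v1)
Op 4: N1 marks N1=dead -> (dead,v1)
Op 5: gossip N2<->N1 -> N2.N0=(alive,v0) N2.N1=(dead,v1) N2.N2=(alive,v0) | N1.N0=(alive,v0) N1.N1=(dead,v1) N1.N2=(alive,v0)
Op 6: N1 marks N2=dead -> (dead,v1)
Op 7: N1 marks N1=alive -> (alive,v2)
Op 8: gossip N0<->N1 -> N0.N0=(alive,v0) N0.N1=(alive,v2) N0.N2=(suspect,v2) | N1.N0=(alive,v0) N1.N1=(alive,v2) N1.N2=(suspect,v2)
Op 9: gossip N1<->N2 -> N1.N0=(alive,v0) N1.N1=(alive,v2) N1.N2=(suspect,v2) | N2.N0=(alive,v0) N2.N1=(alive,v2) N2.N2=(suspect,v2)

Answer: N0=alive,0 N1=alive,2 N2=suspect,2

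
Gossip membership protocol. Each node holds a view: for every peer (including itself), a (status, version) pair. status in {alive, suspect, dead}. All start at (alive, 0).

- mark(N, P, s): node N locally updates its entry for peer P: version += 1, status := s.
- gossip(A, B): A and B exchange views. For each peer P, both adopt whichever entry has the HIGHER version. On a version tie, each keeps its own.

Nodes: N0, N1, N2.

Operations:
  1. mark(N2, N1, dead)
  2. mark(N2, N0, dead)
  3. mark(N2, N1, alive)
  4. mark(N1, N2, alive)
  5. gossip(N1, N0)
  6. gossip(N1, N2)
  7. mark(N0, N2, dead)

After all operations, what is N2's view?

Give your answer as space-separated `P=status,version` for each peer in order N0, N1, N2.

Op 1: N2 marks N1=dead -> (dead,v1)
Op 2: N2 marks N0=dead -> (dead,v1)
Op 3: N2 marks N1=alive -> (alive,v2)
Op 4: N1 marks N2=alive -> (alive,v1)
Op 5: gossip N1<->N0 -> N1.N0=(alive,v0) N1.N1=(alive,v0) N1.N2=(alive,v1) | N0.N0=(alive,v0) N0.N1=(alive,v0) N0.N2=(alive,v1)
Op 6: gossip N1<->N2 -> N1.N0=(dead,v1) N1.N1=(alive,v2) N1.N2=(alive,v1) | N2.N0=(dead,v1) N2.N1=(alive,v2) N2.N2=(alive,v1)
Op 7: N0 marks N2=dead -> (dead,v2)

Answer: N0=dead,1 N1=alive,2 N2=alive,1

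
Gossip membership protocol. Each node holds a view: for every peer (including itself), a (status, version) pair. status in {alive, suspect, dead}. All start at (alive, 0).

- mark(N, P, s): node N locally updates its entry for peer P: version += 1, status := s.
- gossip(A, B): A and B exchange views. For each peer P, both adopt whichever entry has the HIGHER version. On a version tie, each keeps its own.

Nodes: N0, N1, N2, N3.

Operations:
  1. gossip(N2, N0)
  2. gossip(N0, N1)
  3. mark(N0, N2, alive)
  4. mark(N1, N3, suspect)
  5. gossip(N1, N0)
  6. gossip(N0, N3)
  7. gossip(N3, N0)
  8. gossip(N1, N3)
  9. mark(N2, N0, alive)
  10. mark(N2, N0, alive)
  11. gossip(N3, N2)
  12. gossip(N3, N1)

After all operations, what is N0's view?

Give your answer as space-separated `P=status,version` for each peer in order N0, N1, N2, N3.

Op 1: gossip N2<->N0 -> N2.N0=(alive,v0) N2.N1=(alive,v0) N2.N2=(alive,v0) N2.N3=(alive,v0) | N0.N0=(alive,v0) N0.N1=(alive,v0) N0.N2=(alive,v0) N0.N3=(alive,v0)
Op 2: gossip N0<->N1 -> N0.N0=(alive,v0) N0.N1=(alive,v0) N0.N2=(alive,v0) N0.N3=(alive,v0) | N1.N0=(alive,v0) N1.N1=(alive,v0) N1.N2=(alive,v0) N1.N3=(alive,v0)
Op 3: N0 marks N2=alive -> (alive,v1)
Op 4: N1 marks N3=suspect -> (suspect,v1)
Op 5: gossip N1<->N0 -> N1.N0=(alive,v0) N1.N1=(alive,v0) N1.N2=(alive,v1) N1.N3=(suspect,v1) | N0.N0=(alive,v0) N0.N1=(alive,v0) N0.N2=(alive,v1) N0.N3=(suspect,v1)
Op 6: gossip N0<->N3 -> N0.N0=(alive,v0) N0.N1=(alive,v0) N0.N2=(alive,v1) N0.N3=(suspect,v1) | N3.N0=(alive,v0) N3.N1=(alive,v0) N3.N2=(alive,v1) N3.N3=(suspect,v1)
Op 7: gossip N3<->N0 -> N3.N0=(alive,v0) N3.N1=(alive,v0) N3.N2=(alive,v1) N3.N3=(suspect,v1) | N0.N0=(alive,v0) N0.N1=(alive,v0) N0.N2=(alive,v1) N0.N3=(suspect,v1)
Op 8: gossip N1<->N3 -> N1.N0=(alive,v0) N1.N1=(alive,v0) N1.N2=(alive,v1) N1.N3=(suspect,v1) | N3.N0=(alive,v0) N3.N1=(alive,v0) N3.N2=(alive,v1) N3.N3=(suspect,v1)
Op 9: N2 marks N0=alive -> (alive,v1)
Op 10: N2 marks N0=alive -> (alive,v2)
Op 11: gossip N3<->N2 -> N3.N0=(alive,v2) N3.N1=(alive,v0) N3.N2=(alive,v1) N3.N3=(suspect,v1) | N2.N0=(alive,v2) N2.N1=(alive,v0) N2.N2=(alive,v1) N2.N3=(suspect,v1)
Op 12: gossip N3<->N1 -> N3.N0=(alive,v2) N3.N1=(alive,v0) N3.N2=(alive,v1) N3.N3=(suspect,v1) | N1.N0=(alive,v2) N1.N1=(alive,v0) N1.N2=(alive,v1) N1.N3=(suspect,v1)

Answer: N0=alive,0 N1=alive,0 N2=alive,1 N3=suspect,1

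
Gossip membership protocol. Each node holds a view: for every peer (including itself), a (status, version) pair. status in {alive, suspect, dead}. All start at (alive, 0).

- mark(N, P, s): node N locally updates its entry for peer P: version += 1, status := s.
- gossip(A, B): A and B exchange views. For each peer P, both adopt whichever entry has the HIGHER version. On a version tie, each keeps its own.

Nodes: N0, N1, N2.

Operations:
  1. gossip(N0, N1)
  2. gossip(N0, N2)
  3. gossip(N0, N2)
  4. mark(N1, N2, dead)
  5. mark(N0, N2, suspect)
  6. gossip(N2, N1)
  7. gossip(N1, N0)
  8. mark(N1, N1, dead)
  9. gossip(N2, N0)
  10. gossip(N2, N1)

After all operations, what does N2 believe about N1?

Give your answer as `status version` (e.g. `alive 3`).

Answer: dead 1

Derivation:
Op 1: gossip N0<->N1 -> N0.N0=(alive,v0) N0.N1=(alive,v0) N0.N2=(alive,v0) | N1.N0=(alive,v0) N1.N1=(alive,v0) N1.N2=(alive,v0)
Op 2: gossip N0<->N2 -> N0.N0=(alive,v0) N0.N1=(alive,v0) N0.N2=(alive,v0) | N2.N0=(alive,v0) N2.N1=(alive,v0) N2.N2=(alive,v0)
Op 3: gossip N0<->N2 -> N0.N0=(alive,v0) N0.N1=(alive,v0) N0.N2=(alive,v0) | N2.N0=(alive,v0) N2.N1=(alive,v0) N2.N2=(alive,v0)
Op 4: N1 marks N2=dead -> (dead,v1)
Op 5: N0 marks N2=suspect -> (suspect,v1)
Op 6: gossip N2<->N1 -> N2.N0=(alive,v0) N2.N1=(alive,v0) N2.N2=(dead,v1) | N1.N0=(alive,v0) N1.N1=(alive,v0) N1.N2=(dead,v1)
Op 7: gossip N1<->N0 -> N1.N0=(alive,v0) N1.N1=(alive,v0) N1.N2=(dead,v1) | N0.N0=(alive,v0) N0.N1=(alive,v0) N0.N2=(suspect,v1)
Op 8: N1 marks N1=dead -> (dead,v1)
Op 9: gossip N2<->N0 -> N2.N0=(alive,v0) N2.N1=(alive,v0) N2.N2=(dead,v1) | N0.N0=(alive,v0) N0.N1=(alive,v0) N0.N2=(suspect,v1)
Op 10: gossip N2<->N1 -> N2.N0=(alive,v0) N2.N1=(dead,v1) N2.N2=(dead,v1) | N1.N0=(alive,v0) N1.N1=(dead,v1) N1.N2=(dead,v1)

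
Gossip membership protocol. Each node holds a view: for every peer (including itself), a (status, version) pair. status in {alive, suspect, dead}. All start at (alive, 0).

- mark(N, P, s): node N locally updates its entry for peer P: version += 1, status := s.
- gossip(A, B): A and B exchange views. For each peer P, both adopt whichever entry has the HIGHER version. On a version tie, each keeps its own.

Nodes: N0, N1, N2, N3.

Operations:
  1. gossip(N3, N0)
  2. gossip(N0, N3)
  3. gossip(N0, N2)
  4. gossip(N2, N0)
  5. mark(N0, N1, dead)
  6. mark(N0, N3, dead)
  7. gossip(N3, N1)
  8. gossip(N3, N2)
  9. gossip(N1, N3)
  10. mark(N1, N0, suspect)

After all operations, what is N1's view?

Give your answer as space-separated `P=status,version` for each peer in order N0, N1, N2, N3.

Answer: N0=suspect,1 N1=alive,0 N2=alive,0 N3=alive,0

Derivation:
Op 1: gossip N3<->N0 -> N3.N0=(alive,v0) N3.N1=(alive,v0) N3.N2=(alive,v0) N3.N3=(alive,v0) | N0.N0=(alive,v0) N0.N1=(alive,v0) N0.N2=(alive,v0) N0.N3=(alive,v0)
Op 2: gossip N0<->N3 -> N0.N0=(alive,v0) N0.N1=(alive,v0) N0.N2=(alive,v0) N0.N3=(alive,v0) | N3.N0=(alive,v0) N3.N1=(alive,v0) N3.N2=(alive,v0) N3.N3=(alive,v0)
Op 3: gossip N0<->N2 -> N0.N0=(alive,v0) N0.N1=(alive,v0) N0.N2=(alive,v0) N0.N3=(alive,v0) | N2.N0=(alive,v0) N2.N1=(alive,v0) N2.N2=(alive,v0) N2.N3=(alive,v0)
Op 4: gossip N2<->N0 -> N2.N0=(alive,v0) N2.N1=(alive,v0) N2.N2=(alive,v0) N2.N3=(alive,v0) | N0.N0=(alive,v0) N0.N1=(alive,v0) N0.N2=(alive,v0) N0.N3=(alive,v0)
Op 5: N0 marks N1=dead -> (dead,v1)
Op 6: N0 marks N3=dead -> (dead,v1)
Op 7: gossip N3<->N1 -> N3.N0=(alive,v0) N3.N1=(alive,v0) N3.N2=(alive,v0) N3.N3=(alive,v0) | N1.N0=(alive,v0) N1.N1=(alive,v0) N1.N2=(alive,v0) N1.N3=(alive,v0)
Op 8: gossip N3<->N2 -> N3.N0=(alive,v0) N3.N1=(alive,v0) N3.N2=(alive,v0) N3.N3=(alive,v0) | N2.N0=(alive,v0) N2.N1=(alive,v0) N2.N2=(alive,v0) N2.N3=(alive,v0)
Op 9: gossip N1<->N3 -> N1.N0=(alive,v0) N1.N1=(alive,v0) N1.N2=(alive,v0) N1.N3=(alive,v0) | N3.N0=(alive,v0) N3.N1=(alive,v0) N3.N2=(alive,v0) N3.N3=(alive,v0)
Op 10: N1 marks N0=suspect -> (suspect,v1)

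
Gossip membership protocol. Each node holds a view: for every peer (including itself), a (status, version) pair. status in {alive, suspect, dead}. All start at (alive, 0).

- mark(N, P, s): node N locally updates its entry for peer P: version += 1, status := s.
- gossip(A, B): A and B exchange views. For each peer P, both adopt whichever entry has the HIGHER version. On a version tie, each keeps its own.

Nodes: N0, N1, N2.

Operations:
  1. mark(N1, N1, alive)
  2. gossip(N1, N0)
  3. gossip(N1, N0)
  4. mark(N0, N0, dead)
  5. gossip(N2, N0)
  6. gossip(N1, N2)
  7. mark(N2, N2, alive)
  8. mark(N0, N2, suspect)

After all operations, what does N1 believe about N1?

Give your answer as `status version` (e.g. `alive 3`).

Answer: alive 1

Derivation:
Op 1: N1 marks N1=alive -> (alive,v1)
Op 2: gossip N1<->N0 -> N1.N0=(alive,v0) N1.N1=(alive,v1) N1.N2=(alive,v0) | N0.N0=(alive,v0) N0.N1=(alive,v1) N0.N2=(alive,v0)
Op 3: gossip N1<->N0 -> N1.N0=(alive,v0) N1.N1=(alive,v1) N1.N2=(alive,v0) | N0.N0=(alive,v0) N0.N1=(alive,v1) N0.N2=(alive,v0)
Op 4: N0 marks N0=dead -> (dead,v1)
Op 5: gossip N2<->N0 -> N2.N0=(dead,v1) N2.N1=(alive,v1) N2.N2=(alive,v0) | N0.N0=(dead,v1) N0.N1=(alive,v1) N0.N2=(alive,v0)
Op 6: gossip N1<->N2 -> N1.N0=(dead,v1) N1.N1=(alive,v1) N1.N2=(alive,v0) | N2.N0=(dead,v1) N2.N1=(alive,v1) N2.N2=(alive,v0)
Op 7: N2 marks N2=alive -> (alive,v1)
Op 8: N0 marks N2=suspect -> (suspect,v1)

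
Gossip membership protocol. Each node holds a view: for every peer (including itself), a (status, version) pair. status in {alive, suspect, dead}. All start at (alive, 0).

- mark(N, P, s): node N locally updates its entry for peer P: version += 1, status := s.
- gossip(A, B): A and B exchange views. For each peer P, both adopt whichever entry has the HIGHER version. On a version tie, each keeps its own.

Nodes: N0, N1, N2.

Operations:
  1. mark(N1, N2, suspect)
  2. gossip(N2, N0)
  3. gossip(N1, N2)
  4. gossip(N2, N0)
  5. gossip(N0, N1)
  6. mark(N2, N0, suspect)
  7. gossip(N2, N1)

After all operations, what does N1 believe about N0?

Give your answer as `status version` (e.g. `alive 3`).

Op 1: N1 marks N2=suspect -> (suspect,v1)
Op 2: gossip N2<->N0 -> N2.N0=(alive,v0) N2.N1=(alive,v0) N2.N2=(alive,v0) | N0.N0=(alive,v0) N0.N1=(alive,v0) N0.N2=(alive,v0)
Op 3: gossip N1<->N2 -> N1.N0=(alive,v0) N1.N1=(alive,v0) N1.N2=(suspect,v1) | N2.N0=(alive,v0) N2.N1=(alive,v0) N2.N2=(suspect,v1)
Op 4: gossip N2<->N0 -> N2.N0=(alive,v0) N2.N1=(alive,v0) N2.N2=(suspect,v1) | N0.N0=(alive,v0) N0.N1=(alive,v0) N0.N2=(suspect,v1)
Op 5: gossip N0<->N1 -> N0.N0=(alive,v0) N0.N1=(alive,v0) N0.N2=(suspect,v1) | N1.N0=(alive,v0) N1.N1=(alive,v0) N1.N2=(suspect,v1)
Op 6: N2 marks N0=suspect -> (suspect,v1)
Op 7: gossip N2<->N1 -> N2.N0=(suspect,v1) N2.N1=(alive,v0) N2.N2=(suspect,v1) | N1.N0=(suspect,v1) N1.N1=(alive,v0) N1.N2=(suspect,v1)

Answer: suspect 1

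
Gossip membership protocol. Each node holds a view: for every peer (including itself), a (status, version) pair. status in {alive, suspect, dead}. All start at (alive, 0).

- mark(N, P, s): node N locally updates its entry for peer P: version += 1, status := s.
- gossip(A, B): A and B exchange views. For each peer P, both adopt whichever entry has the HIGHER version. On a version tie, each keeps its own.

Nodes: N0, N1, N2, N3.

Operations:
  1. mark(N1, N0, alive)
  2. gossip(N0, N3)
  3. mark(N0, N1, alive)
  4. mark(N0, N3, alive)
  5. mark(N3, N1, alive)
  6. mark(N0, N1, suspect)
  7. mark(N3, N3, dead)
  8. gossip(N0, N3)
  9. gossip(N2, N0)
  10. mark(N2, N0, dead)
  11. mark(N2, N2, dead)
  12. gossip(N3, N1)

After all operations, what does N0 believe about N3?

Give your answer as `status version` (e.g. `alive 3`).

Op 1: N1 marks N0=alive -> (alive,v1)
Op 2: gossip N0<->N3 -> N0.N0=(alive,v0) N0.N1=(alive,v0) N0.N2=(alive,v0) N0.N3=(alive,v0) | N3.N0=(alive,v0) N3.N1=(alive,v0) N3.N2=(alive,v0) N3.N3=(alive,v0)
Op 3: N0 marks N1=alive -> (alive,v1)
Op 4: N0 marks N3=alive -> (alive,v1)
Op 5: N3 marks N1=alive -> (alive,v1)
Op 6: N0 marks N1=suspect -> (suspect,v2)
Op 7: N3 marks N3=dead -> (dead,v1)
Op 8: gossip N0<->N3 -> N0.N0=(alive,v0) N0.N1=(suspect,v2) N0.N2=(alive,v0) N0.N3=(alive,v1) | N3.N0=(alive,v0) N3.N1=(suspect,v2) N3.N2=(alive,v0) N3.N3=(dead,v1)
Op 9: gossip N2<->N0 -> N2.N0=(alive,v0) N2.N1=(suspect,v2) N2.N2=(alive,v0) N2.N3=(alive,v1) | N0.N0=(alive,v0) N0.N1=(suspect,v2) N0.N2=(alive,v0) N0.N3=(alive,v1)
Op 10: N2 marks N0=dead -> (dead,v1)
Op 11: N2 marks N2=dead -> (dead,v1)
Op 12: gossip N3<->N1 -> N3.N0=(alive,v1) N3.N1=(suspect,v2) N3.N2=(alive,v0) N3.N3=(dead,v1) | N1.N0=(alive,v1) N1.N1=(suspect,v2) N1.N2=(alive,v0) N1.N3=(dead,v1)

Answer: alive 1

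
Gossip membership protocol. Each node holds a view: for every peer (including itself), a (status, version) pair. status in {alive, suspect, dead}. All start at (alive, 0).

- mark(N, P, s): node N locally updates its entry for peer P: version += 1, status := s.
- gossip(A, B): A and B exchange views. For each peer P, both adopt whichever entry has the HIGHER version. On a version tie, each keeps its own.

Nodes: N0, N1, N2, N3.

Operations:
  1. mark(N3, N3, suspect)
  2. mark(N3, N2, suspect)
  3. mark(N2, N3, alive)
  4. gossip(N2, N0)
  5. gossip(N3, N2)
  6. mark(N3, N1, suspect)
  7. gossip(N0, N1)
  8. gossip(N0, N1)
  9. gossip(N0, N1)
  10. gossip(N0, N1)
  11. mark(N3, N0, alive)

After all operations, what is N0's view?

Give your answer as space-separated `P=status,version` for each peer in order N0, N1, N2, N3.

Answer: N0=alive,0 N1=alive,0 N2=alive,0 N3=alive,1

Derivation:
Op 1: N3 marks N3=suspect -> (suspect,v1)
Op 2: N3 marks N2=suspect -> (suspect,v1)
Op 3: N2 marks N3=alive -> (alive,v1)
Op 4: gossip N2<->N0 -> N2.N0=(alive,v0) N2.N1=(alive,v0) N2.N2=(alive,v0) N2.N3=(alive,v1) | N0.N0=(alive,v0) N0.N1=(alive,v0) N0.N2=(alive,v0) N0.N3=(alive,v1)
Op 5: gossip N3<->N2 -> N3.N0=(alive,v0) N3.N1=(alive,v0) N3.N2=(suspect,v1) N3.N3=(suspect,v1) | N2.N0=(alive,v0) N2.N1=(alive,v0) N2.N2=(suspect,v1) N2.N3=(alive,v1)
Op 6: N3 marks N1=suspect -> (suspect,v1)
Op 7: gossip N0<->N1 -> N0.N0=(alive,v0) N0.N1=(alive,v0) N0.N2=(alive,v0) N0.N3=(alive,v1) | N1.N0=(alive,v0) N1.N1=(alive,v0) N1.N2=(alive,v0) N1.N3=(alive,v1)
Op 8: gossip N0<->N1 -> N0.N0=(alive,v0) N0.N1=(alive,v0) N0.N2=(alive,v0) N0.N3=(alive,v1) | N1.N0=(alive,v0) N1.N1=(alive,v0) N1.N2=(alive,v0) N1.N3=(alive,v1)
Op 9: gossip N0<->N1 -> N0.N0=(alive,v0) N0.N1=(alive,v0) N0.N2=(alive,v0) N0.N3=(alive,v1) | N1.N0=(alive,v0) N1.N1=(alive,v0) N1.N2=(alive,v0) N1.N3=(alive,v1)
Op 10: gossip N0<->N1 -> N0.N0=(alive,v0) N0.N1=(alive,v0) N0.N2=(alive,v0) N0.N3=(alive,v1) | N1.N0=(alive,v0) N1.N1=(alive,v0) N1.N2=(alive,v0) N1.N3=(alive,v1)
Op 11: N3 marks N0=alive -> (alive,v1)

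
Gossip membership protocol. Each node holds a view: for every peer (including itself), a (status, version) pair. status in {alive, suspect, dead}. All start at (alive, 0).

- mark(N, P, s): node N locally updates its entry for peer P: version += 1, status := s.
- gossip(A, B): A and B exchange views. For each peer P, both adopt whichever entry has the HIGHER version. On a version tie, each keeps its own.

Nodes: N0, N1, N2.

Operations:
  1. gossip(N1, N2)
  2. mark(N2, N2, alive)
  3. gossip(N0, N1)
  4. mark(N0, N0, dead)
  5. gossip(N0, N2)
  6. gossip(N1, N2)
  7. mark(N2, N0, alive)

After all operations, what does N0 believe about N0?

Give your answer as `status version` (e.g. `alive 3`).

Answer: dead 1

Derivation:
Op 1: gossip N1<->N2 -> N1.N0=(alive,v0) N1.N1=(alive,v0) N1.N2=(alive,v0) | N2.N0=(alive,v0) N2.N1=(alive,v0) N2.N2=(alive,v0)
Op 2: N2 marks N2=alive -> (alive,v1)
Op 3: gossip N0<->N1 -> N0.N0=(alive,v0) N0.N1=(alive,v0) N0.N2=(alive,v0) | N1.N0=(alive,v0) N1.N1=(alive,v0) N1.N2=(alive,v0)
Op 4: N0 marks N0=dead -> (dead,v1)
Op 5: gossip N0<->N2 -> N0.N0=(dead,v1) N0.N1=(alive,v0) N0.N2=(alive,v1) | N2.N0=(dead,v1) N2.N1=(alive,v0) N2.N2=(alive,v1)
Op 6: gossip N1<->N2 -> N1.N0=(dead,v1) N1.N1=(alive,v0) N1.N2=(alive,v1) | N2.N0=(dead,v1) N2.N1=(alive,v0) N2.N2=(alive,v1)
Op 7: N2 marks N0=alive -> (alive,v2)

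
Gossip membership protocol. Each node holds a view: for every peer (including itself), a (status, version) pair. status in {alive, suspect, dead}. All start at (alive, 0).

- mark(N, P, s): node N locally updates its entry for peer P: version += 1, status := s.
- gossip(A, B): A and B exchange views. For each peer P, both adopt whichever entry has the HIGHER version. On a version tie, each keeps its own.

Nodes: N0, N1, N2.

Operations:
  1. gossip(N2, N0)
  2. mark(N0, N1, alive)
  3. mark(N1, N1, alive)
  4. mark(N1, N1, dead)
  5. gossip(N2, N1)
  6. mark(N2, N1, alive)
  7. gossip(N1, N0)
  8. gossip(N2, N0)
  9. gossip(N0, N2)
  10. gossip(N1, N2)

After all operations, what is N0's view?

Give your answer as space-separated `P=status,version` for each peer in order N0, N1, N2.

Op 1: gossip N2<->N0 -> N2.N0=(alive,v0) N2.N1=(alive,v0) N2.N2=(alive,v0) | N0.N0=(alive,v0) N0.N1=(alive,v0) N0.N2=(alive,v0)
Op 2: N0 marks N1=alive -> (alive,v1)
Op 3: N1 marks N1=alive -> (alive,v1)
Op 4: N1 marks N1=dead -> (dead,v2)
Op 5: gossip N2<->N1 -> N2.N0=(alive,v0) N2.N1=(dead,v2) N2.N2=(alive,v0) | N1.N0=(alive,v0) N1.N1=(dead,v2) N1.N2=(alive,v0)
Op 6: N2 marks N1=alive -> (alive,v3)
Op 7: gossip N1<->N0 -> N1.N0=(alive,v0) N1.N1=(dead,v2) N1.N2=(alive,v0) | N0.N0=(alive,v0) N0.N1=(dead,v2) N0.N2=(alive,v0)
Op 8: gossip N2<->N0 -> N2.N0=(alive,v0) N2.N1=(alive,v3) N2.N2=(alive,v0) | N0.N0=(alive,v0) N0.N1=(alive,v3) N0.N2=(alive,v0)
Op 9: gossip N0<->N2 -> N0.N0=(alive,v0) N0.N1=(alive,v3) N0.N2=(alive,v0) | N2.N0=(alive,v0) N2.N1=(alive,v3) N2.N2=(alive,v0)
Op 10: gossip N1<->N2 -> N1.N0=(alive,v0) N1.N1=(alive,v3) N1.N2=(alive,v0) | N2.N0=(alive,v0) N2.N1=(alive,v3) N2.N2=(alive,v0)

Answer: N0=alive,0 N1=alive,3 N2=alive,0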